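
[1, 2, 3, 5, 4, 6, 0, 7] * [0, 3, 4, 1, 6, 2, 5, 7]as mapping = [0→3, 1→4, 2→1, 3→2, 4→6, 5→5, 6→0, 7→7]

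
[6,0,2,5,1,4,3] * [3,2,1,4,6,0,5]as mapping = [0→5,1→3,2→1,3→0,4→2,5→6,6→4]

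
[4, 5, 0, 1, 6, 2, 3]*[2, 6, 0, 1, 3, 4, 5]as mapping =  [0→3, 1→4, 2→2, 3→6, 4→5, 5→0, 6→1]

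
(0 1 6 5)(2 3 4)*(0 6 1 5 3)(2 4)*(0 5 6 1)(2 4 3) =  (0 6 2 5 1)(3 4)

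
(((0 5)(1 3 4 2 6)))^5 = (0 5)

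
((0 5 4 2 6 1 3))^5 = (0 1 2 5 3 6 4)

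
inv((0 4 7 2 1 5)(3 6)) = (0 5 1 2 7 4)(3 6)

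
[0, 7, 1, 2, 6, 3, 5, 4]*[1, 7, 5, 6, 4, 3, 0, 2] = [1, 2, 7, 5, 0, 6, 3, 4]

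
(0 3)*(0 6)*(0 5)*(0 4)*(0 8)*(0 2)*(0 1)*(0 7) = (0 3 6 5 4 8 2 1 7)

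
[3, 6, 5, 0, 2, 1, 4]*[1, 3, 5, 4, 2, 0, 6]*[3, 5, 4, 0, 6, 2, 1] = [6, 1, 3, 5, 2, 0, 4]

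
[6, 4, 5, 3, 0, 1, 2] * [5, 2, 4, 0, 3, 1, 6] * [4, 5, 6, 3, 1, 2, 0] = [0, 3, 5, 4, 2, 6, 1]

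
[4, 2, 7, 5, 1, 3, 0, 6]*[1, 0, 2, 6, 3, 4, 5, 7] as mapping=[0→3, 1→2, 2→7, 3→4, 4→0, 5→6, 6→1, 7→5] 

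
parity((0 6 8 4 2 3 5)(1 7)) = odd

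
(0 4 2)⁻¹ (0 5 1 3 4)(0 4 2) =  (1 3 2 4 5)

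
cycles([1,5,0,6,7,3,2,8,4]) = (0 1 5 3 6 2)(4 7 8)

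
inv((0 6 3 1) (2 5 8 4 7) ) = (0 1 3 6) (2 7 4 8 5) 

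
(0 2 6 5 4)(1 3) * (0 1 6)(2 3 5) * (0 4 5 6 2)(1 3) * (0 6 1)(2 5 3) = (2 4)(3 5)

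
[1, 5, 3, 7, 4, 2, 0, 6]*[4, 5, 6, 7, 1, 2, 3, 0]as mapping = [0→5, 1→2, 2→7, 3→0, 4→1, 5→6, 6→4, 7→3]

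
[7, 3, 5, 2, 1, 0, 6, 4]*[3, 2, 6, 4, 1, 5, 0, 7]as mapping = [0→7, 1→4, 2→5, 3→6, 4→2, 5→3, 6→0, 7→1]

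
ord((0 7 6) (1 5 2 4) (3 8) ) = 12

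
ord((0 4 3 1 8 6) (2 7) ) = 6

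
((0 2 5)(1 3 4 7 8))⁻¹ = (0 5 2)(1 8 7 4 3)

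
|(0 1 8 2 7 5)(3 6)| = 6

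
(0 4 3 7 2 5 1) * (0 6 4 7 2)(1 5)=(0 7)(1 6 4 3 2)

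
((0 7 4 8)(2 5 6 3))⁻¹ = (0 8 4 7)(2 3 6 5)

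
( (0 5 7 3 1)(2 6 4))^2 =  (0 7 1 5 3)(2 4 6)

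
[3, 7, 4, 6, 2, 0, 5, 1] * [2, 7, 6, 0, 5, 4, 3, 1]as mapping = [0→0, 1→1, 2→5, 3→3, 4→6, 5→2, 6→4, 7→7]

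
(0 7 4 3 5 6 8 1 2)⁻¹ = (0 2 1 8 6 5 3 4 7)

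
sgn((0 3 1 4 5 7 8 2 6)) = 1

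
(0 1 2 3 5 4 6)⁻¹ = (0 6 4 5 3 2 1)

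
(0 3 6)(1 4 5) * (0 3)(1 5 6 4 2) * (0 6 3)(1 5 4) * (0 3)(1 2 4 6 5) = (0 5 6 3 2 1 4)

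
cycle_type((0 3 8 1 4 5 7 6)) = 8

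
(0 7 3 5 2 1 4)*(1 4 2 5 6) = (0 7 3 6 1 2 4)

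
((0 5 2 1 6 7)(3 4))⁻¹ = (0 7 6 1 2 5)(3 4)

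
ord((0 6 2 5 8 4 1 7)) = 8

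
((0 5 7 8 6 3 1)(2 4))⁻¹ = (0 1 3 6 8 7 5)(2 4)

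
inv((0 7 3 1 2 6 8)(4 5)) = (0 8 6 2 1 3 7)(4 5)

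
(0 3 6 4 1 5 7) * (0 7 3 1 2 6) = (0 1 5 3)(2 6 4)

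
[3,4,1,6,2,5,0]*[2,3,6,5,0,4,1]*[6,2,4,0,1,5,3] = [5,6,0,2,3,1,4]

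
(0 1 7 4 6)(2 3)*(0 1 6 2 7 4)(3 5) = (0 6 1 4 2 5 3 7)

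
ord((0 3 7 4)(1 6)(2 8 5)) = 12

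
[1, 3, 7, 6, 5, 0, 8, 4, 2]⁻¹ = [5, 0, 8, 1, 7, 4, 3, 2, 6]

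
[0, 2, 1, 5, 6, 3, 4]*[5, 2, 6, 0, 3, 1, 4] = [5, 6, 2, 1, 4, 0, 3]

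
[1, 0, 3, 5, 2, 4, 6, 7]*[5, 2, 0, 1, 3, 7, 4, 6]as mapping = [0→2, 1→5, 2→1, 3→7, 4→0, 5→3, 6→4, 7→6]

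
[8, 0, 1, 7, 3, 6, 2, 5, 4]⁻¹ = [1, 2, 6, 4, 8, 7, 5, 3, 0]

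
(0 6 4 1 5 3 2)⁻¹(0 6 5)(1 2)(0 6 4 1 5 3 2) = (0 5)(3 6 4)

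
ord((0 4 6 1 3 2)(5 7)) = 6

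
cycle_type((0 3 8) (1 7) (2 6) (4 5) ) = 2^3.3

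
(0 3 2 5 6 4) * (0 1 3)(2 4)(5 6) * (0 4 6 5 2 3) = (0 4 1)(2 5)(3 6)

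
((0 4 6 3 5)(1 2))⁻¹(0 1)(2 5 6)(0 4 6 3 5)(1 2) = (0 3 1)(2 4)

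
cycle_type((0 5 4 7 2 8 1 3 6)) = 9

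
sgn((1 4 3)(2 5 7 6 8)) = 1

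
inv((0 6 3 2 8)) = (0 8 2 3 6)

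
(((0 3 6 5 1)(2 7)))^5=(2 7)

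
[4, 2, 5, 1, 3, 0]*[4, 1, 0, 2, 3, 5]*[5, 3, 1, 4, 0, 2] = [4, 5, 2, 3, 1, 0]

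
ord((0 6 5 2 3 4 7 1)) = 8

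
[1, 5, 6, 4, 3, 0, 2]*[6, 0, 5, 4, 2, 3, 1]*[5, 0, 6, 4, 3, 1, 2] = [5, 4, 0, 6, 3, 2, 1]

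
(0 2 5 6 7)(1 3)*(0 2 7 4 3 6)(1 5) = (0 7 2 1 6 4 3 5)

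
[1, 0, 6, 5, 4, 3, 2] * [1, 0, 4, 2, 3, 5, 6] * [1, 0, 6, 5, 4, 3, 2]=[1, 0, 2, 3, 5, 6, 4]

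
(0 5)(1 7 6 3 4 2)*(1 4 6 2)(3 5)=(0 3 6 5)(1 7 2 4)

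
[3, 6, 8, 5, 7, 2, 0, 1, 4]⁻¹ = [6, 7, 5, 0, 8, 3, 1, 4, 2]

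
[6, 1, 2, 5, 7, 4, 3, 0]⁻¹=[7, 1, 2, 6, 5, 3, 0, 4]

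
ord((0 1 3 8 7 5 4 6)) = 8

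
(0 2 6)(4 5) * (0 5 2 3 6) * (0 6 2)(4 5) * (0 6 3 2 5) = (0 2 3 5)(4 6)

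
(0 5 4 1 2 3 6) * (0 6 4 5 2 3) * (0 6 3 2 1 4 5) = (0 1 2 6 3 5) 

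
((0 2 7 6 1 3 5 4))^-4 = (0 1)(2 3)(4 6)(5 7)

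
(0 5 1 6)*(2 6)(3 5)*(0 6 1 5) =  (0 3)(1 2)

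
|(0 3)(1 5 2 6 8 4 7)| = 14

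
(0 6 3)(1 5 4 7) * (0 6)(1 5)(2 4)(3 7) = (2 4 3 6 7 5)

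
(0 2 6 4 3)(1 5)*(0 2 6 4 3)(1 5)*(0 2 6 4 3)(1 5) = (0 4 2 3 6)(1 5)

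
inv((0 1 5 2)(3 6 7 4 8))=(0 2 5 1)(3 8 4 7 6)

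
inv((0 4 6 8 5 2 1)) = (0 1 2 5 8 6 4)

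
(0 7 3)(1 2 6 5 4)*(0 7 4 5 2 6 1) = (0 4)(1 6 2)(3 7)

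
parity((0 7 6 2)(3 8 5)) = odd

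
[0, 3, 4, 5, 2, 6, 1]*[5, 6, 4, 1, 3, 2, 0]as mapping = [0→5, 1→1, 2→3, 3→2, 4→4, 5→0, 6→6]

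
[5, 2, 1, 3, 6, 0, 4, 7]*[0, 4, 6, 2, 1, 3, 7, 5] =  [3, 6, 4, 2, 7, 0, 1, 5]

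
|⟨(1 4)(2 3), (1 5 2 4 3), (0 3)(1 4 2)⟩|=720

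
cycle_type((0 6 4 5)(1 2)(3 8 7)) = 2.3.4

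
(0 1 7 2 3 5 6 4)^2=(0 7 3 6)(1 2 5 4)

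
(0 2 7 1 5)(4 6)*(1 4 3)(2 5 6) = (0 5)(1 6 3)(2 7 4)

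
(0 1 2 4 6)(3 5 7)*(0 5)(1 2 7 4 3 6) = (0 2 3)(1 7 6 5 4)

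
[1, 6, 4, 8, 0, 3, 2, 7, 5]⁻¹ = [4, 0, 6, 5, 2, 8, 1, 7, 3]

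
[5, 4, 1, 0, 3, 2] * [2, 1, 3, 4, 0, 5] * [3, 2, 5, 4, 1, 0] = [0, 3, 2, 5, 1, 4]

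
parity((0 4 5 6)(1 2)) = even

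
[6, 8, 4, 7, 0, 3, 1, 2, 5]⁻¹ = [4, 6, 7, 5, 2, 8, 0, 3, 1]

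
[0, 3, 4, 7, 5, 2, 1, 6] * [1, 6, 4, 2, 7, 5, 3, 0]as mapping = [0→1, 1→2, 2→7, 3→0, 4→5, 5→4, 6→6, 7→3]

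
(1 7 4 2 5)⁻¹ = (1 5 2 4 7)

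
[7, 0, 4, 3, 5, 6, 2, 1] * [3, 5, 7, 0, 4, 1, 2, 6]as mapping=[0→6, 1→3, 2→4, 3→0, 4→1, 5→2, 6→7, 7→5]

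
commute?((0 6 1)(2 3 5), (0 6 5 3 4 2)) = no:(0 6 1)(2 3 5) * (0 6 5 3 4 2) = (0 5)(1 6)(2 4), (0 6 5 3 4 2) * (0 6 1)(2 3 5) = (0 1)(2 6)(3 4)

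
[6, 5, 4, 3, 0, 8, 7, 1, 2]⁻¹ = [4, 7, 8, 3, 2, 1, 0, 6, 5]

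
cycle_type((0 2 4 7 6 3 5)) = 7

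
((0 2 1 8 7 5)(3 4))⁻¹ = (0 5 7 8 1 2)(3 4)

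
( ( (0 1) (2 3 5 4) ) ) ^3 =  (0 1) (2 4 5 3) 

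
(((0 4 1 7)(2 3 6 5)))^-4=()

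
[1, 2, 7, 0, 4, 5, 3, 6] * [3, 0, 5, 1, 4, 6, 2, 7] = [0, 5, 7, 3, 4, 6, 1, 2]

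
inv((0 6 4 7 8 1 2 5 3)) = (0 3 5 2 1 8 7 4 6)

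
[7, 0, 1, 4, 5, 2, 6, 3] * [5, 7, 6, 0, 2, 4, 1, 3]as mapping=[0→3, 1→5, 2→7, 3→2, 4→4, 5→6, 6→1, 7→0]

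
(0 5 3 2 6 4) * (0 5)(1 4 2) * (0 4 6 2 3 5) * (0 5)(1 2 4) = (0 1 6 3 2 4 5)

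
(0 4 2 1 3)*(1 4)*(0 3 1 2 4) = (0 2)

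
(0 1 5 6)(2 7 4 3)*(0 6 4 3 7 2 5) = (0 1)(3 5 4 7)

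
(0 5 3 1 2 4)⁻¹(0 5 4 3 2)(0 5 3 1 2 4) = (0 1 4 5 3)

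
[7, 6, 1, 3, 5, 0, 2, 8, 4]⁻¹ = [5, 2, 6, 3, 8, 4, 1, 0, 7]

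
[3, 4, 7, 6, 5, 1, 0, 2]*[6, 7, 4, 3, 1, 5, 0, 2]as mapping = [0→3, 1→1, 2→2, 3→0, 4→5, 5→7, 6→6, 7→4]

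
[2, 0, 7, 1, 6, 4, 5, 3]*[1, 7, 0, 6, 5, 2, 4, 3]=[0, 1, 3, 7, 4, 5, 2, 6]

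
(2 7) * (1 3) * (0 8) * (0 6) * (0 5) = (0 8 6 5)(1 3)(2 7)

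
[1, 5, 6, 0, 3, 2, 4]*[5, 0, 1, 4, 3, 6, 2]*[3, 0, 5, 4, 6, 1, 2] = [3, 2, 5, 1, 6, 0, 4]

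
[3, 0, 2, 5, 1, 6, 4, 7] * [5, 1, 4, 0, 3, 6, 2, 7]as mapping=[0→0, 1→5, 2→4, 3→6, 4→1, 5→2, 6→3, 7→7]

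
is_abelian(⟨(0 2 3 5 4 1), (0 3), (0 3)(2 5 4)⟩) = no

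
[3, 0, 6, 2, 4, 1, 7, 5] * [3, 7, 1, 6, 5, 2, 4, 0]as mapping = [0→6, 1→3, 2→4, 3→1, 4→5, 5→7, 6→0, 7→2]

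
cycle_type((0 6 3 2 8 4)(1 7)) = 2.6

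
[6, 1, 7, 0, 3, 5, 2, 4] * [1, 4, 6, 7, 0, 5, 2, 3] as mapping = [0→2, 1→4, 2→3, 3→1, 4→7, 5→5, 6→6, 7→0] 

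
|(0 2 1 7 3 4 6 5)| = 8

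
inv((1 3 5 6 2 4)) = (1 4 2 6 5 3)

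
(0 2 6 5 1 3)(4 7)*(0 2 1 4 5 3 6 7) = (0 1 6 3 2 7 5 4)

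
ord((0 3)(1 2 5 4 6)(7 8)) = 10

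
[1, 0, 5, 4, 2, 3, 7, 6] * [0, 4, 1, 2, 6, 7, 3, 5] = [4, 0, 7, 6, 1, 2, 5, 3]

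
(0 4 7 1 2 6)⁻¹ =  (0 6 2 1 7 4)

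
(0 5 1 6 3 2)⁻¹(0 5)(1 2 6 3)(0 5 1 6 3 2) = (0 3 2 6)(1 5)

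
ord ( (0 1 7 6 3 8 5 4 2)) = 9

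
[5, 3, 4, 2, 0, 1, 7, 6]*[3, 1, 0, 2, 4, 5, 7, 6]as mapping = [0→5, 1→2, 2→4, 3→0, 4→3, 5→1, 6→6, 7→7]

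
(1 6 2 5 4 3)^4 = (1 4 2)(3 5 6)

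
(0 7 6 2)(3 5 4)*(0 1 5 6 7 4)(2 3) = (0 4 2 1 5)(3 6)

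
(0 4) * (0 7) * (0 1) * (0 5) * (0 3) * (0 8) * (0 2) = (0 4 7 1 5 3 8 2)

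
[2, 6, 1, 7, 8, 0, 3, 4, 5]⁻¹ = [5, 2, 0, 6, 7, 8, 1, 3, 4]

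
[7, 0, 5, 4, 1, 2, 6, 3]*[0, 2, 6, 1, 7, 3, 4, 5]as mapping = [0→5, 1→0, 2→3, 3→7, 4→2, 5→6, 6→4, 7→1]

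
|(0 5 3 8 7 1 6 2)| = 8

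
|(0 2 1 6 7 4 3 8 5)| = 9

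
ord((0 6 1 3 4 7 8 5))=8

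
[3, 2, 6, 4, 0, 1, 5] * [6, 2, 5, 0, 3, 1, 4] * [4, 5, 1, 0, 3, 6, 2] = [4, 6, 3, 0, 2, 1, 5]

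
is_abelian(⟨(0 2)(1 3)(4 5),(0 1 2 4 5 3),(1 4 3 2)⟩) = no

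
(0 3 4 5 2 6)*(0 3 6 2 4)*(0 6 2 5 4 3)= (0 2 5 3 6)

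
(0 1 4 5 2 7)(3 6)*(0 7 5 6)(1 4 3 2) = (0 4 6 2 5 1 3)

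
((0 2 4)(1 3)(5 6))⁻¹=(0 4 2)(1 3)(5 6)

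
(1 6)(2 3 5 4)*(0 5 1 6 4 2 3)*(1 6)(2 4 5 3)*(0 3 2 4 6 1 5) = (0 2 3 1)(5 6)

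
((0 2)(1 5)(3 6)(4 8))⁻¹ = (0 2)(1 5)(3 6)(4 8)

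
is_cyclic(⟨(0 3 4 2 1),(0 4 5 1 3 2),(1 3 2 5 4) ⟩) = no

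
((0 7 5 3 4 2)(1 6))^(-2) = (0 4 5)(2 3 7)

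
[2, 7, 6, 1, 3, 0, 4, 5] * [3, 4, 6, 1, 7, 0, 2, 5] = [6, 5, 2, 4, 1, 3, 7, 0]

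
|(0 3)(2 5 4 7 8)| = 10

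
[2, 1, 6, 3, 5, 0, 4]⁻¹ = [5, 1, 0, 3, 6, 4, 2]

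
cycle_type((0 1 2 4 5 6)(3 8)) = 2.6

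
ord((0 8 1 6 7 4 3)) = 7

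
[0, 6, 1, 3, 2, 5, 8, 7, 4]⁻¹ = [0, 2, 4, 3, 8, 5, 1, 7, 6]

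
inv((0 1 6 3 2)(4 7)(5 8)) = (0 2 3 6 1)(4 7)(5 8)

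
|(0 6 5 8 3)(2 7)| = 10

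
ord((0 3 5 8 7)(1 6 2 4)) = 20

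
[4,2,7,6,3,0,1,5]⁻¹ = [5,6,1,4,0,7,3,2]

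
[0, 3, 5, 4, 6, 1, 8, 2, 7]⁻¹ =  [0, 5, 7, 1, 3, 2, 4, 8, 6]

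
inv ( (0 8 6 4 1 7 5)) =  (0 5 7 1 4 6 8)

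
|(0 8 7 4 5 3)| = 6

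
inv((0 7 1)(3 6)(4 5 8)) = (0 1 7)(3 6)(4 8 5)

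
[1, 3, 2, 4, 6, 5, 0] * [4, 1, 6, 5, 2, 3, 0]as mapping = [0→1, 1→5, 2→6, 3→2, 4→0, 5→3, 6→4]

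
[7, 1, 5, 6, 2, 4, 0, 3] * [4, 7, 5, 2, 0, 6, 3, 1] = [1, 7, 6, 3, 5, 0, 4, 2]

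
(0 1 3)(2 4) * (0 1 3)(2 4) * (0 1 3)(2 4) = (2 4)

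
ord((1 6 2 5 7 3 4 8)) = 8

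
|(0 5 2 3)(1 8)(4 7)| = 4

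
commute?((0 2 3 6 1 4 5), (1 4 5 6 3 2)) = no:(0 2 3 6 1 4 5) * (1 4 5 6 3 2) = (0 1 5)(4 6), (1 4 5 6 3 2) * (0 2 3 6 1 4 5) = (0 2 4)(1 5)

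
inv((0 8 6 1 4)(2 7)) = (0 4 1 6 8)(2 7)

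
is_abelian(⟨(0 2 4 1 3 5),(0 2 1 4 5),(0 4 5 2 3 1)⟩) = no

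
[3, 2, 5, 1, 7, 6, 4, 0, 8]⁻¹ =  [7, 3, 1, 0, 6, 2, 5, 4, 8]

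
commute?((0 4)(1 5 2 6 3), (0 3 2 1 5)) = no:(0 4)(1 5 2 6 3)*(0 3 2 1 5) = (0 4 3 5 1)(2 6), (0 3 2 1 5)*(0 4)(1 5 2 6 3) = (0 1 2 5 4)(3 6)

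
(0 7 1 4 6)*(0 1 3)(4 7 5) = (0 5 4 6 1 7 3)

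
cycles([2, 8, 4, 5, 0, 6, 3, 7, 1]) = (0 2 4)(1 8)(3 5 6)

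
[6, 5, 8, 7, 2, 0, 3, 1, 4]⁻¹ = [5, 7, 4, 6, 8, 1, 0, 3, 2]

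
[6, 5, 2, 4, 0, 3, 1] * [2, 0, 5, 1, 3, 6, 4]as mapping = [0→4, 1→6, 2→5, 3→3, 4→2, 5→1, 6→0]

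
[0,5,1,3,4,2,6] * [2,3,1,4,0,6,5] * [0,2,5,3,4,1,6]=[5,6,3,4,0,2,1]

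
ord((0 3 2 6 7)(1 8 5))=15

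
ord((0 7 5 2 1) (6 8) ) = 10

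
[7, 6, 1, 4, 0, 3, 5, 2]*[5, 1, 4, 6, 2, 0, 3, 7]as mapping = [0→7, 1→3, 2→1, 3→2, 4→5, 5→6, 6→0, 7→4]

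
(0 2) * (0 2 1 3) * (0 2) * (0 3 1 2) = (0 2 3)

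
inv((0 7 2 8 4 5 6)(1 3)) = (0 6 5 4 8 2 7)(1 3)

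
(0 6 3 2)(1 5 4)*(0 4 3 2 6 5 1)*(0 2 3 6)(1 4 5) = (0 1 4 2 5 6 3)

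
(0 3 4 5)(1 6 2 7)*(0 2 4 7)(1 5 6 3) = (0 1 3 7 5 2)(4 6)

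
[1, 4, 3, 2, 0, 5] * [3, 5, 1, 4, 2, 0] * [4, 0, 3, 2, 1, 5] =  [5, 3, 1, 0, 2, 4]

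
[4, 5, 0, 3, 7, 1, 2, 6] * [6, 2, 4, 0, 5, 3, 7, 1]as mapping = [0→5, 1→3, 2→6, 3→0, 4→1, 5→2, 6→4, 7→7]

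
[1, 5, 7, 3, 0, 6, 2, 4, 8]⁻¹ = [4, 0, 6, 3, 7, 1, 5, 2, 8]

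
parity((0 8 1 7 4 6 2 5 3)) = even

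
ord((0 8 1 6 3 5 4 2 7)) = 9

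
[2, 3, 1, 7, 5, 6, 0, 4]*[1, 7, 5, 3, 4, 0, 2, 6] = [5, 3, 7, 6, 0, 2, 1, 4]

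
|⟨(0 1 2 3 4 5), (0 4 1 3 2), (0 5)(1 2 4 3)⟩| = 720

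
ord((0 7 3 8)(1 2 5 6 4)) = 20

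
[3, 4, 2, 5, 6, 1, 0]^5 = [6, 5, 2, 0, 1, 3, 4]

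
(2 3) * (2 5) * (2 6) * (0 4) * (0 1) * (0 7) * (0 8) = (0 4 1 7 8)(2 3 5 6)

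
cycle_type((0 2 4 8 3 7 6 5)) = 8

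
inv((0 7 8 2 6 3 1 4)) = (0 4 1 3 6 2 8 7)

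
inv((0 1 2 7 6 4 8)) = (0 8 4 6 7 2 1)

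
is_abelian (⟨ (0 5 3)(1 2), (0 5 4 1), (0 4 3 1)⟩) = no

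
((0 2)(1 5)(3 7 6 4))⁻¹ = (0 2)(1 5)(3 4 6 7)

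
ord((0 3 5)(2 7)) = 6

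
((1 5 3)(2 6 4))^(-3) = ()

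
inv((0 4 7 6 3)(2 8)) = (0 3 6 7 4)(2 8)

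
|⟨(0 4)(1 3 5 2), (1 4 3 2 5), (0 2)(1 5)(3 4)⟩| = 720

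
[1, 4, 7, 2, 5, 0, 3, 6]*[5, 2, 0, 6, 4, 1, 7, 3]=[2, 4, 3, 0, 1, 5, 6, 7]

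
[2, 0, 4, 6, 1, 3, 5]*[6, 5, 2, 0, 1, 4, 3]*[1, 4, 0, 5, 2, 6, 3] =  [0, 3, 4, 5, 6, 1, 2]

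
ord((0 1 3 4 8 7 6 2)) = 8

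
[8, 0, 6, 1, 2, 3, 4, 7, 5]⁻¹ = [1, 3, 4, 5, 6, 8, 2, 7, 0]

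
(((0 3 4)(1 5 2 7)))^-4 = (0 4 3)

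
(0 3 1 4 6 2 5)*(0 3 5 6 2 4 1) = (0 5 3)(2 6 4)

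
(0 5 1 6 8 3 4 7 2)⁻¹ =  (0 2 7 4 3 8 6 1 5)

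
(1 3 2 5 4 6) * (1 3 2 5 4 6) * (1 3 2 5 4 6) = (1 5)(2 6)(3 4)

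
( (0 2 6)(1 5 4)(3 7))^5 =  (0 6 2)(1 4 5)(3 7)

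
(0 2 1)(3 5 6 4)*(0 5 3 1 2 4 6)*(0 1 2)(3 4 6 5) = (0 6 5 1 3 4 2)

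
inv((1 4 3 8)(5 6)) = (1 8 3 4)(5 6)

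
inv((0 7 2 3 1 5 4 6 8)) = (0 8 6 4 5 1 3 2 7)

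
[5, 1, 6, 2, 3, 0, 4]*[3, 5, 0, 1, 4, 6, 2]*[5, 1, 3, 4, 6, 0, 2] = [2, 0, 3, 5, 1, 4, 6]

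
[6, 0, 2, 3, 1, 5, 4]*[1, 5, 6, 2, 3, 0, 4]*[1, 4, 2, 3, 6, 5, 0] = [6, 4, 0, 2, 5, 1, 3]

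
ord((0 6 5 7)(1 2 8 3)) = 4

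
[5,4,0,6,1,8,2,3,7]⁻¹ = [2,4,6,7,1,0,3,8,5]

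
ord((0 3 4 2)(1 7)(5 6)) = 4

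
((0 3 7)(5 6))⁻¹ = (0 7 3)(5 6)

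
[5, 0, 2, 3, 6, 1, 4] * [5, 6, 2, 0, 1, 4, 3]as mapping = [0→4, 1→5, 2→2, 3→0, 4→3, 5→6, 6→1]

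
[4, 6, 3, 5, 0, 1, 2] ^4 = [0, 5, 6, 2, 4, 3, 1] 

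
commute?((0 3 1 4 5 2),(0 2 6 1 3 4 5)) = no:(0 3 1 4 5 2)*(0 2 6 1 3 4 5) = (0 4)(1 5 6),(0 2 6 1 3 4 5)*(0 3 1 4 5 2) = (2 6 4)(3 5)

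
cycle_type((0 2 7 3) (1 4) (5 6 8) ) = 2.3.4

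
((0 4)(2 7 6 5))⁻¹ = (0 4)(2 5 6 7)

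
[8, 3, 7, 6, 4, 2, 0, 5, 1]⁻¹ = [6, 8, 5, 1, 4, 7, 3, 2, 0]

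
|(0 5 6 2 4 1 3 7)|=8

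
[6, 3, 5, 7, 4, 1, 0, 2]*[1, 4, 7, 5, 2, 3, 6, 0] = [6, 5, 3, 0, 2, 4, 1, 7]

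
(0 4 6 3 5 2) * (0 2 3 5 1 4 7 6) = (0 7 6 5 3 1 4) 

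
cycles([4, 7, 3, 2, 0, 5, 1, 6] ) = (0 4)(1 7 6)(2 3)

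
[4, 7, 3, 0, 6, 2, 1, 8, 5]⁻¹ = [3, 6, 5, 2, 0, 8, 4, 1, 7]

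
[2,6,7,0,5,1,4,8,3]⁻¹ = [3,5,0,8,6,4,1,2,7]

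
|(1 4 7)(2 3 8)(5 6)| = 6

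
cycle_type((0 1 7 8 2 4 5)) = 7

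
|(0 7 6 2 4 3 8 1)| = 8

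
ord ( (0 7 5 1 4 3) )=6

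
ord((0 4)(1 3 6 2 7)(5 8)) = 10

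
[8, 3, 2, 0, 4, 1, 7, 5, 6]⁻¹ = [3, 5, 2, 1, 4, 7, 8, 6, 0]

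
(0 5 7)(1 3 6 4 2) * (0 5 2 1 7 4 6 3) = (0 2 7 5 4 1)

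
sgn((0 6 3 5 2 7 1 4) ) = -1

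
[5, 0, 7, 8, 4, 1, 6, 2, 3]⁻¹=[1, 5, 7, 8, 4, 0, 6, 2, 3]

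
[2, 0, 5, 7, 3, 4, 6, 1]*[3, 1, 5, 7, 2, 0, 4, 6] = [5, 3, 0, 6, 7, 2, 4, 1]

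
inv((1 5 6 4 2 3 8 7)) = (1 7 8 3 2 4 6 5)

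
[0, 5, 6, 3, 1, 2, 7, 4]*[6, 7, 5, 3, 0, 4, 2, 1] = [6, 4, 2, 3, 7, 5, 1, 0]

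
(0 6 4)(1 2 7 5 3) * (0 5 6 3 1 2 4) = (0 3 2 7 6)(1 4 5)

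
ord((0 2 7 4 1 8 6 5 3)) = 9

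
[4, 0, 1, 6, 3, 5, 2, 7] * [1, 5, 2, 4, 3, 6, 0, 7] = [3, 1, 5, 0, 4, 6, 2, 7]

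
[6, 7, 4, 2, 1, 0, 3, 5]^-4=[4, 6, 5, 7, 0, 2, 1, 3]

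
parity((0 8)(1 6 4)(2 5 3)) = odd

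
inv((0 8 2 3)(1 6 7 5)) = (0 3 2 8)(1 5 7 6)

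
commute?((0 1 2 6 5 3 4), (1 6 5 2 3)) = no:(0 1 2 6 5 3 4) * (1 6 5 2 3) = (0 6 2 5 1 3 4), (1 6 5 2 3) * (0 1 2 6 5 3 4) = (0 1 5 6 3 2 4)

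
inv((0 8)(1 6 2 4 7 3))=(0 8)(1 3 7 4 2 6)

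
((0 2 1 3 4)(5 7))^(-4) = (0 2 1 3 4)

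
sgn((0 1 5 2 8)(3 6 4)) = 1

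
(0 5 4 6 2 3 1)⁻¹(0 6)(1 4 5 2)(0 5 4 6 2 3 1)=(0 6 4 3)(2 5)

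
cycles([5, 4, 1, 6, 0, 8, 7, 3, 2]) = (0 5 8 2 1 4)(3 6 7)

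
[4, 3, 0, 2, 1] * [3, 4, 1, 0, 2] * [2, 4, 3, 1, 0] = [3, 2, 1, 4, 0]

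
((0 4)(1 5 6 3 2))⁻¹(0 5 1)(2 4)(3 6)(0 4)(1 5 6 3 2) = (0 1)(2 3)(4 6 5)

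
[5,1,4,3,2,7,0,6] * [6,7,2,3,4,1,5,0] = [1,7,4,3,2,0,6,5]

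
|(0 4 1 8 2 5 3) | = 7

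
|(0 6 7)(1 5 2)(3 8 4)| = 3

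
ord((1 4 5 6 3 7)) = 6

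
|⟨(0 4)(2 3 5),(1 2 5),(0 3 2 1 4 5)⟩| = 720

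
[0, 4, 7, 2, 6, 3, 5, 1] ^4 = [0, 3, 6, 4, 2, 1, 7, 5] 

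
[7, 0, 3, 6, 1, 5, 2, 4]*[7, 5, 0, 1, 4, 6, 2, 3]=[3, 7, 1, 2, 5, 6, 0, 4]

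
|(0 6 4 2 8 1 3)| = 7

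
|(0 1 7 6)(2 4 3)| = 12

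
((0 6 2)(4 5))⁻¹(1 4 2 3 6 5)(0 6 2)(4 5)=(0 3 2 4 1 5)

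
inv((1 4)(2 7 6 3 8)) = (1 4)(2 8 3 6 7)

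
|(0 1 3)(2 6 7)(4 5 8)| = 3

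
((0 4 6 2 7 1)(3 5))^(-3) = (0 2)(1 6)(3 5)(4 7)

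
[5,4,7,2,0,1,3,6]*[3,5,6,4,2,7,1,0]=[7,2,0,6,3,5,4,1]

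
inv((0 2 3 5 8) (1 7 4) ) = (0 8 5 3 2) (1 4 7) 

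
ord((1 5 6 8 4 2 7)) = 7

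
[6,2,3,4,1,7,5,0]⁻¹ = [7,4,1,2,3,6,0,5]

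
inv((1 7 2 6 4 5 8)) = (1 8 5 4 6 2 7)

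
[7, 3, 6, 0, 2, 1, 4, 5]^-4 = [7, 3, 4, 0, 6, 1, 2, 5]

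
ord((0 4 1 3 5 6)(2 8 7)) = 6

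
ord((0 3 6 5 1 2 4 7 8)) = 9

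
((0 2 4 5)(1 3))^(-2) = (0 4)(2 5)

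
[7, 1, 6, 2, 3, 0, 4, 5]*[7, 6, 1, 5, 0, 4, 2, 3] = [3, 6, 2, 1, 5, 7, 0, 4]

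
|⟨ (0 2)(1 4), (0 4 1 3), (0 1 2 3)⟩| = 120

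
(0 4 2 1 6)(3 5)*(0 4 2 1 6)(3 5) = (0 2 6 4 1)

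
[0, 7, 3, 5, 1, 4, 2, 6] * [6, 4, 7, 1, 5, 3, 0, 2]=[6, 2, 1, 3, 4, 5, 7, 0] 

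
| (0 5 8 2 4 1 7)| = 7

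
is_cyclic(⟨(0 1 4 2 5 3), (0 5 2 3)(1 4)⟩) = no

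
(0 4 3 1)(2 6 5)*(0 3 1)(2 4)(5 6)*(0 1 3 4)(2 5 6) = (0 5)(1 4 3)(2 6)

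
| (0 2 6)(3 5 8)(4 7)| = 6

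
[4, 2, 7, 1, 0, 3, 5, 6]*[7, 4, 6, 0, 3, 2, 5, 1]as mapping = [0→3, 1→6, 2→1, 3→4, 4→7, 5→0, 6→2, 7→5]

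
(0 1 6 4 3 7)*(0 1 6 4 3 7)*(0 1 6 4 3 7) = (0 4)(1 3)(6 7)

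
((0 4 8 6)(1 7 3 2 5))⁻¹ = (0 6 8 4)(1 5 2 3 7)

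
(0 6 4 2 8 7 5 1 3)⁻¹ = (0 3 1 5 7 8 2 4 6)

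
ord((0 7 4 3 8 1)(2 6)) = 6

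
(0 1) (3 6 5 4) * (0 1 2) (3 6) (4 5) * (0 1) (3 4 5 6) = (0 2 1) (3 4) (5 6) 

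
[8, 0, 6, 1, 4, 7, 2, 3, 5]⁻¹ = [1, 3, 6, 7, 4, 8, 2, 5, 0]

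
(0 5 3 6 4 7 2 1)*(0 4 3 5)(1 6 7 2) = (1 4 2 6 3 7)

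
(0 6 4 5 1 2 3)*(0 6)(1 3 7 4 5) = (1 2 7 4)(3 6 5)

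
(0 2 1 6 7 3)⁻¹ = (0 3 7 6 1 2)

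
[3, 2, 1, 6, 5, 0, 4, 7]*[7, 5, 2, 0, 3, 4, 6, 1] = [0, 2, 5, 6, 4, 7, 3, 1]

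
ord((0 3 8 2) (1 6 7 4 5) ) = 20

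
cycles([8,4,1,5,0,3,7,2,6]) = (0 8 6 7 2 1 4)(3 5)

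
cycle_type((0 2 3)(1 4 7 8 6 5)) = 3.6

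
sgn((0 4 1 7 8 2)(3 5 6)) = -1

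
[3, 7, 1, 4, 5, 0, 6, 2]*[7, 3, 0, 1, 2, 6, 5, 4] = [1, 4, 3, 2, 6, 7, 5, 0]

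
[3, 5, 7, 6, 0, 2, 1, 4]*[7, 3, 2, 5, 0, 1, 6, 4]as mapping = [0→5, 1→1, 2→4, 3→6, 4→7, 5→2, 6→3, 7→0]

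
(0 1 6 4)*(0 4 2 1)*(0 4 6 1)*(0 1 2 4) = (1 2)(4 6)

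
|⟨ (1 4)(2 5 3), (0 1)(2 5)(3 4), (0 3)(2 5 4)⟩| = 720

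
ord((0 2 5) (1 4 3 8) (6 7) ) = 12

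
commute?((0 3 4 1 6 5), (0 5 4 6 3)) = no:(0 3 4 1 6 5) * (0 5 4 6 3) = (1 3 6 4), (0 5 4 6 3) * (0 3 4 1 6 5) = (1 6 4 5)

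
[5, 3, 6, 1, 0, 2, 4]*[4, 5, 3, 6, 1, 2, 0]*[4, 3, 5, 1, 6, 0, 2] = [5, 2, 4, 0, 6, 1, 3]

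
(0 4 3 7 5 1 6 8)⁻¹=(0 8 6 1 5 7 3 4)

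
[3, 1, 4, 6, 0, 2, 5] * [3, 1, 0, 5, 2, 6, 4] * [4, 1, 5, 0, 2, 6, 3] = [6, 1, 5, 2, 0, 4, 3]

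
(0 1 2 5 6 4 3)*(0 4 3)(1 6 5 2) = (0 6 3 4)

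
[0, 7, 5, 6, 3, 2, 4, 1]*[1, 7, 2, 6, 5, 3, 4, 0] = [1, 0, 3, 4, 6, 2, 5, 7]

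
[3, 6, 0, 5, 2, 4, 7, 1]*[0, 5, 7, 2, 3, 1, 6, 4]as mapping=[0→2, 1→6, 2→0, 3→1, 4→7, 5→3, 6→4, 7→5]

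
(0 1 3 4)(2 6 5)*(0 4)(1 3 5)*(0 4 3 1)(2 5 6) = (0 1 6)(3 4)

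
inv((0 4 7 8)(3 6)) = (0 8 7 4)(3 6)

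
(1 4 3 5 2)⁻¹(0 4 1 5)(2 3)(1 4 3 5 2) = (0 3 4 2)(1 5)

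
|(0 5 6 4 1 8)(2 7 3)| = 6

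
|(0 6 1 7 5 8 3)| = 7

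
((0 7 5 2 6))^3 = (0 2 7 6 5)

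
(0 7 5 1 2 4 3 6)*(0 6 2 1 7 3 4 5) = (0 3 2 5 7) 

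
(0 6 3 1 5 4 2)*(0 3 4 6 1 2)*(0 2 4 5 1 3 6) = (0 3 4 2 6 5)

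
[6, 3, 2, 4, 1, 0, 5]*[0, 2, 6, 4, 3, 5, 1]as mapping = [0→1, 1→4, 2→6, 3→3, 4→2, 5→0, 6→5]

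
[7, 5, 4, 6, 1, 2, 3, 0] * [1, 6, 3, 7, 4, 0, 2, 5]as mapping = [0→5, 1→0, 2→4, 3→2, 4→6, 5→3, 6→7, 7→1]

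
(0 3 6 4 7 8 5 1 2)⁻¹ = (0 2 1 5 8 7 4 6 3)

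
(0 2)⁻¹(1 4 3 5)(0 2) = (1 4 3 5)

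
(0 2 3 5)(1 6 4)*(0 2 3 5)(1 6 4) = (0 3)(1 4 6)(2 5)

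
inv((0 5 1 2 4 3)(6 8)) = (0 3 4 2 1 5)(6 8)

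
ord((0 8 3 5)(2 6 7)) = 12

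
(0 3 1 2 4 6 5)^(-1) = (0 5 6 4 2 1 3)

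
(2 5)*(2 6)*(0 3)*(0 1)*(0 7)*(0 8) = (0 3 1 7 8)(2 5 6)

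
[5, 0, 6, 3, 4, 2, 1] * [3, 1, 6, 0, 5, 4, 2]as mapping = [0→4, 1→3, 2→2, 3→0, 4→5, 5→6, 6→1]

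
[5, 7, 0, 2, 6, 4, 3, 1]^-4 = [4, 1, 5, 0, 3, 6, 2, 7]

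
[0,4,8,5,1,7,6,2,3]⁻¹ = [0,4,7,8,1,3,6,5,2]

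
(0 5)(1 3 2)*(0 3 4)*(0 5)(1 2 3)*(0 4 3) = (0 4 5 1 3)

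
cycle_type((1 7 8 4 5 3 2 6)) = 8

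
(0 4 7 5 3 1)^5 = (0 1 3 5 7 4)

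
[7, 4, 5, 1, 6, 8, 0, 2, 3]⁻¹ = [6, 3, 7, 8, 1, 2, 4, 0, 5]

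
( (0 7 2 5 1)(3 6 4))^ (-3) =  (0 2 1 7 5)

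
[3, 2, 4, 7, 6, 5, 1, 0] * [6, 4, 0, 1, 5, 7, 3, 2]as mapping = [0→1, 1→0, 2→5, 3→2, 4→3, 5→7, 6→4, 7→6]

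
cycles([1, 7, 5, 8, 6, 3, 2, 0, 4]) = (0 1 7)(2 5 3 8 4 6)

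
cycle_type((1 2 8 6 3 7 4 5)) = 8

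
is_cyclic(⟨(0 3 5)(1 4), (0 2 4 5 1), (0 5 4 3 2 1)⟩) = no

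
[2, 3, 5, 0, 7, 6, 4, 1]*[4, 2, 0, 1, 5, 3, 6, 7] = [0, 1, 3, 4, 7, 6, 5, 2]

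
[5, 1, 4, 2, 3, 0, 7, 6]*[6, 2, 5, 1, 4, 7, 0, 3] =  [7, 2, 4, 5, 1, 6, 3, 0]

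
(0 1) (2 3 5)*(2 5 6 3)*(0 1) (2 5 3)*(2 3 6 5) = (3 5 6) 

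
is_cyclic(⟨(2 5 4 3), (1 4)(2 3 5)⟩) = no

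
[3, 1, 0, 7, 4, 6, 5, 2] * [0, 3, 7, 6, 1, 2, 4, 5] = [6, 3, 0, 5, 1, 4, 2, 7] 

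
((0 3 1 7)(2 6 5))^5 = (0 3 1 7)(2 5 6)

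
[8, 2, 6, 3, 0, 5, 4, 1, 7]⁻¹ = [4, 7, 1, 3, 6, 5, 2, 8, 0]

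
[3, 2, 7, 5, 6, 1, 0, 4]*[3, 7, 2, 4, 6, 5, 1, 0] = [4, 2, 0, 5, 1, 7, 3, 6]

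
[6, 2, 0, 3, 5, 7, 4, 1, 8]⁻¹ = [2, 7, 1, 3, 6, 4, 0, 5, 8]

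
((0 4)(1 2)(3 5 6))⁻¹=(0 4)(1 2)(3 6 5)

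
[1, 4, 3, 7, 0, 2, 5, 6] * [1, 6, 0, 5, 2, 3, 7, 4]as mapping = [0→6, 1→2, 2→5, 3→4, 4→1, 5→0, 6→3, 7→7]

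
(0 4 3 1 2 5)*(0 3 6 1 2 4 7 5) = (0 7 5 3 2)(1 4 6)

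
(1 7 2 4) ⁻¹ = (1 4 2 7) 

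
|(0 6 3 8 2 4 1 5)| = 8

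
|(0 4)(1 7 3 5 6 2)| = 6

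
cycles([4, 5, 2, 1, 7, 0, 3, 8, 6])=(0 4 7 8 6 3 1 5)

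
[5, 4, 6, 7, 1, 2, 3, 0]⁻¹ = [7, 4, 5, 6, 1, 0, 2, 3]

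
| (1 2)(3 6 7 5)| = 4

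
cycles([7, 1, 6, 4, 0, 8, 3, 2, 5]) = (0 7 2 6 3 4)(5 8)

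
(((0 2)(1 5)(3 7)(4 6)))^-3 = (0 2)(1 5)(3 7)(4 6)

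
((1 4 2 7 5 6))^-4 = (1 2 5)(4 7 6)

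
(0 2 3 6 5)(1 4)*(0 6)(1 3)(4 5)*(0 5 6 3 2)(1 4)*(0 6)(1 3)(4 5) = (0 6 3 4 2 5 1)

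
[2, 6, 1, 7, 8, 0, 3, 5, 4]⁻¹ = [5, 2, 0, 6, 8, 7, 1, 3, 4]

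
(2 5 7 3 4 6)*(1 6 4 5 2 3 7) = (1 6 3 5)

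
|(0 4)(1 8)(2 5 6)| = 6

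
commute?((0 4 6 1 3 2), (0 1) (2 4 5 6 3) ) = no:(0 4 6 1 3 2)*(0 1) (2 4 5 6 3) = (0 5 6) (1 2) (3 4), (0 1) (2 4 5 6 3)*(0 4 6 1 3 2) = (0 3) (1 4 5) (2 6) 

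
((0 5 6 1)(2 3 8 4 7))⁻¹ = (0 1 6 5)(2 7 4 8 3)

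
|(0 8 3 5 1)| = 5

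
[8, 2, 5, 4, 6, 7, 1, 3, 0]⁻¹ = [8, 6, 1, 7, 3, 2, 4, 5, 0]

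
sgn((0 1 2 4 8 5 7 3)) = -1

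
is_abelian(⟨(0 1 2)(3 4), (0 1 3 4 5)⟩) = no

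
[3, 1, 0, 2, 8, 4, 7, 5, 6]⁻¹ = [2, 1, 3, 0, 5, 7, 8, 6, 4]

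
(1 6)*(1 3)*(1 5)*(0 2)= (0 2)(1 6 3 5)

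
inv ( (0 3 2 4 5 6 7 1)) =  (0 1 7 6 5 4 2 3)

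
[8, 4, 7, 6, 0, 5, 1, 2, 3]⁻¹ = [4, 6, 7, 8, 1, 5, 3, 2, 0]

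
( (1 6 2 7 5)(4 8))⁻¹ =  (1 5 7 2 6)(4 8)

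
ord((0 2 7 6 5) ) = 5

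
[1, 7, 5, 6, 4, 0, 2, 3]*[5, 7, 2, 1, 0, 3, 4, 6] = [7, 6, 3, 4, 0, 5, 2, 1]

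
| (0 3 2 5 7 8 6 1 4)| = 9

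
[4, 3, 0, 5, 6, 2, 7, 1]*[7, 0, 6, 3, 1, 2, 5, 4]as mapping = [0→1, 1→3, 2→7, 3→2, 4→5, 5→6, 6→4, 7→0]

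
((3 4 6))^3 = ()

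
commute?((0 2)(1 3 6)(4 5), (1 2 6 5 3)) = no:(0 2)(1 3 6)(4 5)*(1 2 6 5 3) = (0 6 2)(3 5 4), (1 2 6 5 3)*(0 2)(1 3 6)(4 5) = (0 2 1)(4 5 6)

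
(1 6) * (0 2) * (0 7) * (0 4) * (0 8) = (0 2 7 4 8)(1 6)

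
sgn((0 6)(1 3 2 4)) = 1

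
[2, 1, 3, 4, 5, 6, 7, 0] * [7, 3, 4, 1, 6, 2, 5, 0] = [4, 3, 1, 6, 2, 5, 0, 7]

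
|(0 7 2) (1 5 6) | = 3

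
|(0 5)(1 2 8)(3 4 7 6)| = 12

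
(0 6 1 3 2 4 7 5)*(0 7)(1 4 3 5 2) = (0 6 4)(1 5 7 2 3)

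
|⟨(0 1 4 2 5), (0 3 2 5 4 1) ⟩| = 720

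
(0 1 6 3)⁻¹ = (0 3 6 1)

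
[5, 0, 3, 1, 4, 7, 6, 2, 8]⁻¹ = [1, 3, 7, 2, 4, 0, 6, 5, 8]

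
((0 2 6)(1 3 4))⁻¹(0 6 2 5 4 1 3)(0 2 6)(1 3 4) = (0 6 5 1 3 4 2)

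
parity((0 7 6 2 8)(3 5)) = odd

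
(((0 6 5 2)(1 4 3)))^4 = (1 4 3)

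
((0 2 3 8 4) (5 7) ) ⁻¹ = (0 4 8 3 2) (5 7) 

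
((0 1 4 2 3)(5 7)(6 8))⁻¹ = (0 3 2 4 1)(5 7)(6 8)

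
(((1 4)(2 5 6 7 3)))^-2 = (2 7 5 3 6)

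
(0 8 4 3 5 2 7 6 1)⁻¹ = (0 1 6 7 2 5 3 4 8)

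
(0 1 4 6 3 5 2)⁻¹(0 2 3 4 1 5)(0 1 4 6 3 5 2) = (0 5 6 4 2 1)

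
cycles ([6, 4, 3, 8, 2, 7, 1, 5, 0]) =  (0 6 1 4 2 3 8)(5 7)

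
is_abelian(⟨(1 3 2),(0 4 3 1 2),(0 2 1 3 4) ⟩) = no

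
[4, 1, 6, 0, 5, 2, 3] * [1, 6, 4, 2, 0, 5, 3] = [0, 6, 3, 1, 5, 4, 2]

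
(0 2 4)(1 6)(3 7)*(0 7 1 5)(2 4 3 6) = (0 4 7 6 5)(1 2 3)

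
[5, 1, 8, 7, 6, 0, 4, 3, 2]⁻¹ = [5, 1, 8, 7, 6, 0, 4, 3, 2]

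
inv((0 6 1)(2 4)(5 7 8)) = (0 1 6)(2 4)(5 8 7)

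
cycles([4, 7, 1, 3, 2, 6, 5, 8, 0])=(0 4 2 1 7 8)(5 6)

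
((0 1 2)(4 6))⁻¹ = (0 2 1)(4 6)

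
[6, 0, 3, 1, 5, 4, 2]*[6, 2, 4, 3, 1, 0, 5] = [5, 6, 3, 2, 0, 1, 4]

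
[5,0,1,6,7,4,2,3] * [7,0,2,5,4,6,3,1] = [6,7,0,3,1,4,2,5]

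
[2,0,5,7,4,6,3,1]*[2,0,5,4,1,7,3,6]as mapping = [0→5,1→2,2→7,3→6,4→1,5→3,6→4,7→0]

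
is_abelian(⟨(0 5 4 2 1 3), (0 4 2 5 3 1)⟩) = no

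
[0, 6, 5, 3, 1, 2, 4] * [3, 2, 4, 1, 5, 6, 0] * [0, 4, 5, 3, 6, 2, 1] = [3, 0, 1, 4, 5, 6, 2]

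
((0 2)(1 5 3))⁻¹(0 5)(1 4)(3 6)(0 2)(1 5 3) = (1 6)(2 3)(4 5)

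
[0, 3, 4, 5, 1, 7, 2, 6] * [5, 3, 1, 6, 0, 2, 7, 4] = [5, 6, 0, 2, 3, 4, 1, 7]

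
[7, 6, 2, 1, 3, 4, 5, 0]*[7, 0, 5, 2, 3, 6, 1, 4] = [4, 1, 5, 0, 2, 3, 6, 7]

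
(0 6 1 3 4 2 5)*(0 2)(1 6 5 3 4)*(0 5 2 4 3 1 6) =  (0 2 1 3 6)(4 5)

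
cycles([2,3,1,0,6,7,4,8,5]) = (0 2 1 3)(4 6)(5 7 8)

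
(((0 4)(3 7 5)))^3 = (0 4)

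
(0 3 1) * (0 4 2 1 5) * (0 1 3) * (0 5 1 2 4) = (0 5 2 3 1)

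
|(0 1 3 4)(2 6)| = 4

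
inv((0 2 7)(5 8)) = (0 7 2)(5 8)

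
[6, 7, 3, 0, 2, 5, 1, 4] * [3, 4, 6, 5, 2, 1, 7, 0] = [7, 0, 5, 3, 6, 1, 4, 2]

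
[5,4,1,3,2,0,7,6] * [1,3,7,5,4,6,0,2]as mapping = [0→6,1→4,2→3,3→5,4→7,5→1,6→2,7→0]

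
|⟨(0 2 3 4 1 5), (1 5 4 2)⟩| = 720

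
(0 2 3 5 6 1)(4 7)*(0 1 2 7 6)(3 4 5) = (0 7 5)(2 4 6)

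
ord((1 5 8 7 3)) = 5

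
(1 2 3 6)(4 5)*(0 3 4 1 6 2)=(0 3 2 4 5 1)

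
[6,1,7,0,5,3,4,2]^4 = [3,1,2,5,6,4,0,7]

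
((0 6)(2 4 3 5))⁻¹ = (0 6)(2 5 3 4)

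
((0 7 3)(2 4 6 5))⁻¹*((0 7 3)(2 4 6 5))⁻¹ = (0 7 3)(2 6)(4 5)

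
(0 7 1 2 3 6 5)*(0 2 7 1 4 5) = (0 1 7 4 5 2 3 6)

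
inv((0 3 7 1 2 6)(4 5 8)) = (0 6 2 1 7 3)(4 8 5)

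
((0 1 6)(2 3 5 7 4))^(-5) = (0 1 6)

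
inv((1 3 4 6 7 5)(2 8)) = (1 5 7 6 4 3)(2 8)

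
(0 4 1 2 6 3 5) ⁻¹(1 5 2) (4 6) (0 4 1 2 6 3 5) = (0 6 2) (1 3) 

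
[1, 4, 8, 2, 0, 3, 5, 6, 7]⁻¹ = [4, 0, 3, 5, 1, 6, 7, 8, 2]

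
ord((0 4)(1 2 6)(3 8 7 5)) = 12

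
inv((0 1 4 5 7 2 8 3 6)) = (0 6 3 8 2 7 5 4 1)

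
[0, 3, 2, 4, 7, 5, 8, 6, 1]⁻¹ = [0, 8, 2, 1, 3, 5, 7, 4, 6]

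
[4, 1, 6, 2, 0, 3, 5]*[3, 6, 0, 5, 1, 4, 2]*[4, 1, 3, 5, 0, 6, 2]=[1, 2, 3, 4, 5, 6, 0] 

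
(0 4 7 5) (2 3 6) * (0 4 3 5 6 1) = (0 3 1) (2 5 4 7 6) 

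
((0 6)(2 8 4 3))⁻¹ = (0 6)(2 3 4 8)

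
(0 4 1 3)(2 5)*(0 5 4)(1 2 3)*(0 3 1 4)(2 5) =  (0 3 2)(1 4 5)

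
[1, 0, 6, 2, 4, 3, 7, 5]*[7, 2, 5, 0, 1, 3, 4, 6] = [2, 7, 4, 5, 1, 0, 6, 3]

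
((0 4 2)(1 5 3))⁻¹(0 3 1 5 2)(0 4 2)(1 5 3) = (0 4 1 5 3)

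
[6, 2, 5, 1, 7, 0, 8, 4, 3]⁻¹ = [5, 3, 1, 8, 7, 2, 0, 4, 6]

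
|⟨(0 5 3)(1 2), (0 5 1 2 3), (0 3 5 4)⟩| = 720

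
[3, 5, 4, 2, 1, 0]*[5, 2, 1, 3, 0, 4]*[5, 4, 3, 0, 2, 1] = [0, 2, 5, 4, 3, 1]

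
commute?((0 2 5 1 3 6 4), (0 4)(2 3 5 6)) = no:(0 2 5 1 3 6 4) * (0 4)(2 3 5 6) = (0 3 2 6)(1 5), (0 4)(2 3 5 6) * (0 2 5 1 3 6 4) = (1 3)(2 6 5 4)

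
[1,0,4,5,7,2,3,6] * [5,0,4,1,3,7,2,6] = [0,5,3,7,6,4,1,2]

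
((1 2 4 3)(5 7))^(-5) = (1 3 4 2)(5 7)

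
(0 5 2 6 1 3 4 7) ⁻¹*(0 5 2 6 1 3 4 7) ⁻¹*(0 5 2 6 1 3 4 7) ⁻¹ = (0 3 2 7 1 5 4 6) 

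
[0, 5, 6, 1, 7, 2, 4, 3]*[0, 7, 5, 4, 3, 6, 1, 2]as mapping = [0→0, 1→6, 2→1, 3→7, 4→2, 5→5, 6→3, 7→4]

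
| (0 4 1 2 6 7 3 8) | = 8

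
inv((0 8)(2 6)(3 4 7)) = (0 8)(2 6)(3 7 4)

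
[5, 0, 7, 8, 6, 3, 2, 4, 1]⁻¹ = [1, 8, 6, 5, 7, 0, 4, 2, 3]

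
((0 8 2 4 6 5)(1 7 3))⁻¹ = (0 5 6 4 2 8)(1 3 7)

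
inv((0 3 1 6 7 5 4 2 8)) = (0 8 2 4 5 7 6 1 3)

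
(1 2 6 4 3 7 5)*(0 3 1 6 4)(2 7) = (0 3 2 4 1 7 5 6)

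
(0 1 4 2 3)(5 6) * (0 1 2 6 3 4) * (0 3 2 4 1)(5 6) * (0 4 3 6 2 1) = (0 3 4 5 1 6 2)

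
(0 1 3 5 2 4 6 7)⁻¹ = (0 7 6 4 2 5 3 1)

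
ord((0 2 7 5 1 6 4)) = 7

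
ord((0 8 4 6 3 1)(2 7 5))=6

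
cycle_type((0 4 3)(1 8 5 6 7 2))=3.6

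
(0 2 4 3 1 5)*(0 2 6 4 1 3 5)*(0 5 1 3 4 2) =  (0 6 2 3 4 1 5)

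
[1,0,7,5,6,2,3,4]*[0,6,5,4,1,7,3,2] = [6,0,2,7,3,5,4,1]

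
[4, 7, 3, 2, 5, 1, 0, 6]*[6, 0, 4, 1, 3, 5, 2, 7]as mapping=[0→3, 1→7, 2→1, 3→4, 4→5, 5→0, 6→6, 7→2]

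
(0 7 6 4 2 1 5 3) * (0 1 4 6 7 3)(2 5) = (0 3 1 2 4 5)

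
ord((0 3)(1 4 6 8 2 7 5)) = 14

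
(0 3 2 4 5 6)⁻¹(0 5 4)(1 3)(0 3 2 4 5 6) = (1 2)(3 6 5)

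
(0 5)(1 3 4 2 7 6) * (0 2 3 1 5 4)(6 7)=(0 4 3)(2 6 5)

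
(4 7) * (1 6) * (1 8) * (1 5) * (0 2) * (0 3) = (0 2 3) (1 6 8 5) (4 7) 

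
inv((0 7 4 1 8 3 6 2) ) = (0 2 6 3 8 1 4 7) 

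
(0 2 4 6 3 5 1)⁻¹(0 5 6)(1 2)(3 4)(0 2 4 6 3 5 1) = (0 4)(1 3 2)(5 6)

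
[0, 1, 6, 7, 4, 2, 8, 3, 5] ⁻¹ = [0, 1, 5, 7, 4, 8, 2, 3, 6] 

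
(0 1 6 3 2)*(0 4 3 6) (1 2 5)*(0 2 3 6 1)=(0 3 5) (1 2 4 6) 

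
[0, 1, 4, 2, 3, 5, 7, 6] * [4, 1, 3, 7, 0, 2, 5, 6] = [4, 1, 0, 3, 7, 2, 6, 5]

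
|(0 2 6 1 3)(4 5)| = 10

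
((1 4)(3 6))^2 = ()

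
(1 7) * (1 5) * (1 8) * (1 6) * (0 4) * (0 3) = (0 4 3)(1 7 5 8 6)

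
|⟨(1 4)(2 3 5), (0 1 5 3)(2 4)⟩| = 720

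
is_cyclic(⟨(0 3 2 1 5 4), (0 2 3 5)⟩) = no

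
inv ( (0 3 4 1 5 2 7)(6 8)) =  (0 7 2 5 1 4 3)(6 8)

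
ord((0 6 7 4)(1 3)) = 4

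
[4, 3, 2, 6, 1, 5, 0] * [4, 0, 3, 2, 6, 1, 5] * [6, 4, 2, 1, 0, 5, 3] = [3, 2, 1, 5, 6, 4, 0]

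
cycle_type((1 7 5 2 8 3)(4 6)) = 2.6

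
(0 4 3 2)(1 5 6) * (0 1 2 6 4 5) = (0 5 4 3 6 2 1)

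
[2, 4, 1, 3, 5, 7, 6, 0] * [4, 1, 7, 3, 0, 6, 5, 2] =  [7, 0, 1, 3, 6, 2, 5, 4]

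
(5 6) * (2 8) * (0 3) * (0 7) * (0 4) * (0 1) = (0 3 7 4 1)(2 8)(5 6)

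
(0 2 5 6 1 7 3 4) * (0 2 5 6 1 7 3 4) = (0 5 1 3)(2 6 7 4)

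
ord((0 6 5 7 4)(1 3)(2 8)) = 10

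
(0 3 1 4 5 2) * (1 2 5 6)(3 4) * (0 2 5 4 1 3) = (0 1)(3 5 4 6)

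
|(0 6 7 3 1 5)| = 6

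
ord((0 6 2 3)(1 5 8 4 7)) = 20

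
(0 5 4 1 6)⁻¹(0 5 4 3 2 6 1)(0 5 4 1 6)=(0 6 5 4 1 3 2)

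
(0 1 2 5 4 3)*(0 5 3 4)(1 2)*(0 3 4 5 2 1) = (0 1)(2 4 5 3)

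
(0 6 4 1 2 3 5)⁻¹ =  (0 5 3 2 1 4 6)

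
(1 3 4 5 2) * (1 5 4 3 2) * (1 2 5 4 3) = (1 5 2 4 3)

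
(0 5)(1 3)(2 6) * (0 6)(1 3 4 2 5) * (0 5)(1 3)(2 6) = (0 3 1 4 6)(2 5)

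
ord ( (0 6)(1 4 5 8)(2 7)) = 4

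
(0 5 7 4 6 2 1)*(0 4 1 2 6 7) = (0 5)(1 4 7)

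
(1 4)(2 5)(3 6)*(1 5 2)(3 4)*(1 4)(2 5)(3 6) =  (1 6)(2 5 4)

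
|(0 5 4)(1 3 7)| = 3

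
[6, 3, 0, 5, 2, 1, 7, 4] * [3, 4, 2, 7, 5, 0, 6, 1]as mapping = [0→6, 1→7, 2→3, 3→0, 4→2, 5→4, 6→1, 7→5]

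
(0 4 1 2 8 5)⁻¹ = (0 5 8 2 1 4)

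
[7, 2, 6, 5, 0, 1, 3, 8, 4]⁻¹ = [4, 5, 1, 6, 8, 3, 2, 0, 7]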